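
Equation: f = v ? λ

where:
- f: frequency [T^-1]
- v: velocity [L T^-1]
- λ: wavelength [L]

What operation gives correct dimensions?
division (÷): f = v ÷ λ

f [T^-1]; v [L T^-1]; λ [L].
v × λ → [L^2 T^-1] ✗
v ÷ λ → [T^-1] ✓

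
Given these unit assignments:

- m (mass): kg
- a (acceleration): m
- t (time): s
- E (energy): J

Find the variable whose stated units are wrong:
a

The variable a (acceleration) should have units m/s², not m.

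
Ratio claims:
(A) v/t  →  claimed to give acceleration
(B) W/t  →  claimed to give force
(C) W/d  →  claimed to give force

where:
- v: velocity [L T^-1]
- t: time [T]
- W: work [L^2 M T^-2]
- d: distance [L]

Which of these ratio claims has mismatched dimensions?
(B) W/t does not give force

(A) v/t: [L T^-2] = acceleration [L T^-2] ✓
(B) W/t: [L^2 M T^-3] ≠ force [L M T^-2] ✗
(C) W/d: [L M T^-2] = force [L M T^-2] ✓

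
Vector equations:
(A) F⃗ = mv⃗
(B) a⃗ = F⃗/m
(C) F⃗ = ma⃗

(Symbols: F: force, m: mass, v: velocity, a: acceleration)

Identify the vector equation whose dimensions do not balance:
(A) F⃗ = mv⃗

(A) F⃗ = mv⃗: LHS [L M T^-2], RHS [L M T^-1] ✗ — mass times velocity is momentum, not force; should be ma⃗
(B) a⃗ = F⃗/m: LHS [L T^-2], RHS [L T^-2] ✓ — force (vector) divided by mass (scalar)
(C) F⃗ = ma⃗: LHS [L M T^-2], RHS [L M T^-2] ✓ — Force and acceleration are vectors, mass is a scalar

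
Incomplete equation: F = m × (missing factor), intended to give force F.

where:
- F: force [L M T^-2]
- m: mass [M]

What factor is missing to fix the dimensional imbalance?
a (acceleration), dimensions [L T^-2]

F has dimensions [L M T^-2] and m has dimensions [M].
The missing factor must have dimensions [L M T^-2] / [M] = [L T^-2], i.e. acceleration (a).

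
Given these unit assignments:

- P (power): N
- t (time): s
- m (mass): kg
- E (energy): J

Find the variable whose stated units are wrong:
P

The variable P (power) should have units W, not N.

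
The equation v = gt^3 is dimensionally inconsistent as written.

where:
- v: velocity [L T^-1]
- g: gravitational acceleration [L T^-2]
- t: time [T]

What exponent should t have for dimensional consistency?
The exponent of t should be 1: v = gt

The LHS v has dimensions [L T^-1]; t has dimensions [T].
As written, the RHS gt^3 (exponent 3 on t) has dimensions [L T], which does not match.
With exponent 1, the RHS gt has dimensions [L T^-1], matching the LHS.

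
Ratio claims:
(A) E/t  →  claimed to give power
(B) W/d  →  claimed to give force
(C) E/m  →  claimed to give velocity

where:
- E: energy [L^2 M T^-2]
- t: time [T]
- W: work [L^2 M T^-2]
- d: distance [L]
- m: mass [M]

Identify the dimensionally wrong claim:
(C) E/m does not give velocity

(A) E/t: [L^2 M T^-3] = power [L^2 M T^-3] ✓
(B) W/d: [L M T^-2] = force [L M T^-2] ✓
(C) E/m: [L^2 T^-2] ≠ velocity [L T^-1] ✗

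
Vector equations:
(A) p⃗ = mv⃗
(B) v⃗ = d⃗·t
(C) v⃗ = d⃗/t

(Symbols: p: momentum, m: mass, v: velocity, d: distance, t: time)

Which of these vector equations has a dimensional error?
(B) v⃗ = d⃗·t

(A) p⃗ = mv⃗: LHS [L M T^-1], RHS [L M T^-1] ✓ — mass (scalar) times velocity (vector)
(B) v⃗ = d⃗·t: LHS [L T^-1], RHS [L T] ✗ — velocity is displacement per time; should be d⃗/t
(C) v⃗ = d⃗/t: LHS [L T^-1], RHS [L T^-1] ✓ — displacement (vector) divided by time (scalar)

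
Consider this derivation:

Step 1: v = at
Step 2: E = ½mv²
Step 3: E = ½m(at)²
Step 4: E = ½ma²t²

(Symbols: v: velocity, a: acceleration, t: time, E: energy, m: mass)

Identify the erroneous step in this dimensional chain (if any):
No step introduces an error — all steps are dimensionally consistent.

Step 1: v = at → LHS [L T^-1], RHS [L T^-1] ✓
Step 2: E = ½mv² → LHS [L^2 M T^-2], RHS [L^2 M T^-2] ✓
Step 3: E = ½m(at)² → LHS [L^2 M T^-2], RHS [L^2 M T^-2] ✓
Step 4: E = ½ma²t² → LHS [L^2 M T^-2], RHS [L^2 M T^-2] ✓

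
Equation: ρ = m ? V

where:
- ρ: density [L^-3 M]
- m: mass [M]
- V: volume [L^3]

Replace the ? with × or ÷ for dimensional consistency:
division (÷): ρ = m ÷ V

ρ [L^-3 M]; m [M]; V [L^3].
m × V → [L^3 M] ✗
m ÷ V → [L^-3 M] ✓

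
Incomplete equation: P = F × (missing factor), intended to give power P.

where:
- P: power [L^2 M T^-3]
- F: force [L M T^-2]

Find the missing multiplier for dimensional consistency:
v (velocity), dimensions [L T^-1]

P has dimensions [L^2 M T^-3] and F has dimensions [L M T^-2].
The missing factor must have dimensions [L^2 M T^-3] / [L M T^-2] = [L T^-1], i.e. velocity (v).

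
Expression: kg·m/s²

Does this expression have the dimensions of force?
Yes

The expression kg·m/s² has dimensions [L M T^-2], which is exactly force [L M T^-2].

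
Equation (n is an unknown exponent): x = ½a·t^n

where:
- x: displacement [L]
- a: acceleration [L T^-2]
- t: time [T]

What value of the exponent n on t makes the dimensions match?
n = 2

x has dimensions [L]; t has dimensions [T].
The rest of the RHS has dimensions [L T^-2], so t^n must supply [T^2].
With n = 2: ½a·t^2 has dimensions [L], matching the LHS ✓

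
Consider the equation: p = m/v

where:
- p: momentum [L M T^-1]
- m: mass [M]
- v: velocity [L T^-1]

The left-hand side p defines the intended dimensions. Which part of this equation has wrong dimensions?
The right-hand side term m/v

p has dimensions [L M T^-1], but m/v has dimensions [L^-1 M T], so the term m/v is dimensionally wrong for p.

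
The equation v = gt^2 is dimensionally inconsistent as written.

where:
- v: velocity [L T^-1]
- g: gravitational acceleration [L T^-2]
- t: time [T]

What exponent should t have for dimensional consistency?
The exponent of t should be 1: v = gt

The LHS v has dimensions [L T^-1]; t has dimensions [T].
As written, the RHS gt^2 (exponent 2 on t) has dimensions [L], which does not match.
With exponent 1, the RHS gt has dimensions [L T^-1], matching the LHS.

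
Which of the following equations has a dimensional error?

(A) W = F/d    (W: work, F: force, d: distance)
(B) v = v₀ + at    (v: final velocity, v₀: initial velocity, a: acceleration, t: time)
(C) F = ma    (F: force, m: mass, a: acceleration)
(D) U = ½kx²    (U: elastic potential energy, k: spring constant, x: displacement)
(A) W = F/d

The equation (A) W = F/d is dimensionally incorrect.

LHS (W): [L^2 M T^-2]
RHS (F/d): [M T^-2] ✗

The dimensions do not match. The other three equations balance.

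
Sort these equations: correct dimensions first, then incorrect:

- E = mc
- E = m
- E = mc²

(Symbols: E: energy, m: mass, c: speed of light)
Dimensionally correct: E = mc²
Dimensionally incorrect: E = mc, E = m
Ordered (correct first, then incorrect): E = mc², E = mc, E = m

- E = mc: LHS [L^2 M T^-2], RHS [L M T^-1] → incorrect ✗
- E = m: LHS [L^2 M T^-2], RHS [M] → incorrect ✗
- E = mc²: LHS [L^2 M T^-2], RHS [L^2 M T^-2] → correct ✓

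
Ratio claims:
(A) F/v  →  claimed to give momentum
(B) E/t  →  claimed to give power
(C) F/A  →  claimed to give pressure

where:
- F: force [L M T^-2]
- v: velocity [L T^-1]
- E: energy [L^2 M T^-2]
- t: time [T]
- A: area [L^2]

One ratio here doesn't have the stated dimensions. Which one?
(A) F/v does not give momentum

(A) F/v: [M T^-1] ≠ momentum [L M T^-1] ✗
(B) E/t: [L^2 M T^-3] = power [L^2 M T^-3] ✓
(C) F/A: [L^-1 M T^-2] = pressure [L^-1 M T^-2] ✓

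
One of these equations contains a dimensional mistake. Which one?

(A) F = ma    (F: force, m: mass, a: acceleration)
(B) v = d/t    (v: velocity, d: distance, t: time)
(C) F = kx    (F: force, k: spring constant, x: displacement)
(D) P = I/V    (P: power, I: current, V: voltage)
(D) P = I/V

The equation (D) P = I/V is dimensionally incorrect.

LHS (P): [L^2 M T^-3]
RHS (I/V): [I^2 L^-2 M^-1 T^3] ✗

The dimensions do not match. The other three equations balance.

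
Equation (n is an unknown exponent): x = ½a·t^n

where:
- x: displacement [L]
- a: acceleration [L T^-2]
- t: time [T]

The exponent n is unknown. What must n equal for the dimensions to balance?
n = 2

x has dimensions [L]; t has dimensions [T].
The rest of the RHS has dimensions [L T^-2], so t^n must supply [T^2].
With n = 2: ½a·t^2 has dimensions [L], matching the LHS ✓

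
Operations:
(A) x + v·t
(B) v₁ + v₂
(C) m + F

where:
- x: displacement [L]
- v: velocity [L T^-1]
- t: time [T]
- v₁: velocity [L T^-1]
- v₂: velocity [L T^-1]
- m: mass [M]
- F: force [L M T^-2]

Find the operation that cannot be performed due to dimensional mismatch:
(C) m + F

(A) x + v·t: x [L] and v·t [L] — same dimensions ✓
(B) v₁ + v₂: v₁ [L T^-1] and v₂ [L T^-1] — same dimensions ✓
(C) m + F: m [M] and F [L M T^-2] — different dimensions cannot be added/subtracted ✗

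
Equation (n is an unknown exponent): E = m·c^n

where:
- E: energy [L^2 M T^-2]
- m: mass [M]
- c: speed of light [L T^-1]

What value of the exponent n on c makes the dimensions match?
n = 2

E has dimensions [L^2 M T^-2]; c has dimensions [L T^-1].
The rest of the RHS has dimensions [M], so c^n must supply [L^2 T^-2].
With n = 2: m·c^2 has dimensions [L^2 M T^-2], matching the LHS ✓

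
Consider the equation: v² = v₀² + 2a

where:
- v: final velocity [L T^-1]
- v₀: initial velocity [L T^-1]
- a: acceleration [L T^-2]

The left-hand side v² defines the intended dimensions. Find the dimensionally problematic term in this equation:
The term 2a

Checking each RHS term against the LHS:
- v₀²: [L^2 T^-2] — matches v² [L^2 T^-2] ✓
- 2a: [L T^-2] — does NOT match v² [L^2 T^-2] ✗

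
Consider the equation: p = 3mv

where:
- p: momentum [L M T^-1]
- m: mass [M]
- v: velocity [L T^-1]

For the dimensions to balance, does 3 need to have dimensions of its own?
No

p has dimensions [L M T^-1] and mv already has dimensions [L M T^-1], so the equation balances without 3 contributing any dimensions. 3 is a pure (dimensionless) number; changing or removing it would not affect dimensional consistency.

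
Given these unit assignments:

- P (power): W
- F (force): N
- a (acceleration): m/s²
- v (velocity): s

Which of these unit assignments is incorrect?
v

The variable v (velocity) should have units m/s, not s.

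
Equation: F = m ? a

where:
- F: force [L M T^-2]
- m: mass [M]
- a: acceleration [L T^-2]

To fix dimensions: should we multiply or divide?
multiplication (×): F = m × a

F [L M T^-2]; m [M]; a [L T^-2].
m × a → [L M T^-2] ✓
m ÷ a → [L^-1 M T^2] ✗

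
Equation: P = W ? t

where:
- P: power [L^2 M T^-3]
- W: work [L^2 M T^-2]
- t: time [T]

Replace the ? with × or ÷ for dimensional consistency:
division (÷): P = W ÷ t

P [L^2 M T^-3]; W [L^2 M T^-2]; t [T].
W × t → [L^2 M T^-1] ✗
W ÷ t → [L^2 M T^-3] ✓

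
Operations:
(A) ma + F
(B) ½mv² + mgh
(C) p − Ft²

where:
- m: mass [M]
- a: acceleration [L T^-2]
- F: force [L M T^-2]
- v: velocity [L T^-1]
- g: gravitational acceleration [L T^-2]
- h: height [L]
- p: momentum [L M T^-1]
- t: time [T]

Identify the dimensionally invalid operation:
(C) p − Ft²

(A) ma + F: ma [L M T^-2] and F [L M T^-2] — same dimensions ✓
(B) ½mv² + mgh: ½mv² [L^2 M T^-2] and mgh [L^2 M T^-2] — same dimensions ✓
(C) p − Ft²: p [L M T^-1] and Ft² [L M] — different dimensions cannot be added/subtracted ✗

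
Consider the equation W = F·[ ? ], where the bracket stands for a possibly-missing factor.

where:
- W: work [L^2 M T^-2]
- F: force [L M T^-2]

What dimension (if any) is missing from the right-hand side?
[L] — length (e.g. a distance d)

W has dimensions [L^2 M T^-2]; F has dimensions [L M T^-2].
The bracketed factor must supply [L^2 M T^-2] / [L M T^-2] = [L].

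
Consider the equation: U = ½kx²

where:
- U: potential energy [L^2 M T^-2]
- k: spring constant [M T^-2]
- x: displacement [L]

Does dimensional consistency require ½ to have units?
No

U has dimensions [L^2 M T^-2] and kx² already has dimensions [L^2 M T^-2], so the equation balances without ½ contributing any dimensions. ½ is a pure (dimensionless) number; changing or removing it would not affect dimensional consistency.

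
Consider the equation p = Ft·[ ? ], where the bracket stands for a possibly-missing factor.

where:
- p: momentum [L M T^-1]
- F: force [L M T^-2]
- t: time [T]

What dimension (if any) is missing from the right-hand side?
Nothing is missing — the bracketed factor must be dimensionless.

p has dimensions [L M T^-1] and Ft already has dimensions [L M T^-1], so p = Ft is dimensionally complete.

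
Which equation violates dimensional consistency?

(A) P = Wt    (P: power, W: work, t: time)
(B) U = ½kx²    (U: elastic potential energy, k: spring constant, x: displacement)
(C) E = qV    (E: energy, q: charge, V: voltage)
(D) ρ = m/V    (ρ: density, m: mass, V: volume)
(A) P = Wt

The equation (A) P = Wt is dimensionally incorrect.

LHS (P): [L^2 M T^-3]
RHS (Wt): [L^2 M T^-1] ✗

The dimensions do not match. The other three equations balance.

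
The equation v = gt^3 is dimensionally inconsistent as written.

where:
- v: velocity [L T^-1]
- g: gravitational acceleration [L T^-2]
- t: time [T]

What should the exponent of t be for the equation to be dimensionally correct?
The exponent of t should be 1: v = gt

The LHS v has dimensions [L T^-1]; t has dimensions [T].
As written, the RHS gt^3 (exponent 3 on t) has dimensions [L T], which does not match.
With exponent 1, the RHS gt has dimensions [L T^-1], matching the LHS.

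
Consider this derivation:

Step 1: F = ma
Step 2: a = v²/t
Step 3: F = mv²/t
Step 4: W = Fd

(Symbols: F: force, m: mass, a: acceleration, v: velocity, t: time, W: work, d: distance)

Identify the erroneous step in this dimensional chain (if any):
Step 2

Step 1: F = ma → LHS [L M T^-2], RHS [L M T^-2] ✓
Step 2: a = v²/t → LHS [L T^-2], RHS [L^2 T^-3] ✗

The first dimensional inconsistency appears in step 2: a = v²/t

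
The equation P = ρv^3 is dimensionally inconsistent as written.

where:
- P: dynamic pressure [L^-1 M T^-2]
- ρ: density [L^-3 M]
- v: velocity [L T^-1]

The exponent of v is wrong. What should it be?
The exponent of v should be 2: P = ρv^2

The LHS P has dimensions [L^-1 M T^-2]; v has dimensions [L T^-1].
As written, the RHS ρv^3 (exponent 3 on v) has dimensions [M T^-3], which does not match.
With exponent 2, the RHS ρv^2 has dimensions [L^-1 M T^-2], matching the LHS.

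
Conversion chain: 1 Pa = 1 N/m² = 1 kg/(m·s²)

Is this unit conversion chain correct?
The chain is correct (no errors).

Correct: Pascal is Newton per square meter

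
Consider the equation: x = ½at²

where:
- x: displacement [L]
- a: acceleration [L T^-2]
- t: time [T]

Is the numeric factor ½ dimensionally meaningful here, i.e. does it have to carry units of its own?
No

x has dimensions [L] and at² already has dimensions [L], so the equation balances without ½ contributing any dimensions. ½ is a pure (dimensionless) number; changing or removing it would not affect dimensional consistency.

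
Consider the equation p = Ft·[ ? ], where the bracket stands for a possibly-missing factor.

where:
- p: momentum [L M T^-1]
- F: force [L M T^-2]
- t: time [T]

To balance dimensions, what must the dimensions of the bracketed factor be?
Nothing is missing — the bracketed factor must be dimensionless.

p has dimensions [L M T^-1] and Ft already has dimensions [L M T^-1], so p = Ft is dimensionally complete.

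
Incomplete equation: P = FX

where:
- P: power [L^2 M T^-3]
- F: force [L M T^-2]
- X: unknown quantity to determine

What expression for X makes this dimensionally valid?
X = v (velocity), dimensions [L T^-1]

P has dimensions [L^2 M T^-3]; the rest of the RHS (F) has dimensions [L M T^-2].
So X must have dimensions [L T^-1] — X = v (velocity).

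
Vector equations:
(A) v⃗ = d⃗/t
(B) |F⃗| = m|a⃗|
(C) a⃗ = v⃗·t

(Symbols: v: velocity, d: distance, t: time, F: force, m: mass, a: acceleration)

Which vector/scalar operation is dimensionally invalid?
(C) a⃗ = v⃗·t

(A) v⃗ = d⃗/t: LHS [L T^-1], RHS [L T^-1] ✓ — displacement (vector) divided by time (scalar)
(B) |F⃗| = m|a⃗|: LHS [L M T^-2], RHS [L M T^-2] ✓ — magnitudes of vectors are scalars
(C) a⃗ = v⃗·t: LHS [L T^-2], RHS [L] ✗ — acceleration is velocity per time; should be v⃗/t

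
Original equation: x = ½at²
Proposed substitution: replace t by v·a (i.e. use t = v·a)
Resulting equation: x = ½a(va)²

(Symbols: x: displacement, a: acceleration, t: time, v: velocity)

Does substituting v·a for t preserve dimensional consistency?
No

[t] = [T] and [v·a] = [L^2 T^-3]. These differ, so the substitution replaces a quantity by one of different dimensions and the result x = ½a(va)² has LHS [L] vs RHS [L^5 T^-8] — inconsistent.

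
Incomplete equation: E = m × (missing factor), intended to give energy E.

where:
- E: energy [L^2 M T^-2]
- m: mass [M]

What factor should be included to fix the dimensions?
v² (velocity squared), dimensions [L^2 T^-2]

E has dimensions [L^2 M T^-2] and m has dimensions [M].
The missing factor must have dimensions [L^2 M T^-2] / [M] = [L^2 T^-2], i.e. velocity squared (v²).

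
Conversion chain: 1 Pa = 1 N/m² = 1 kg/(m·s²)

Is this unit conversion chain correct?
The chain is correct (no errors).

Correct: Pascal is Newton per square meter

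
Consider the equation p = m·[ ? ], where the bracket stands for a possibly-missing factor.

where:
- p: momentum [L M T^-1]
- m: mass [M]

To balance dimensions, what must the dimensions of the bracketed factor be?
[L T^-1] — velocity (e.g. v)

p has dimensions [L M T^-1]; m has dimensions [M].
The bracketed factor must supply [L M T^-1] / [M] = [L T^-1].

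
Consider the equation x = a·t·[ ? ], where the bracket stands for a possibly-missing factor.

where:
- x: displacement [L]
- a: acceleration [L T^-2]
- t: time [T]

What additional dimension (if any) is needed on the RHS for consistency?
[T] — time (e.g. t)

x has dimensions [L]; a·t has dimensions [L T^-1].
The bracketed factor must supply [L] / [L T^-1] = [T].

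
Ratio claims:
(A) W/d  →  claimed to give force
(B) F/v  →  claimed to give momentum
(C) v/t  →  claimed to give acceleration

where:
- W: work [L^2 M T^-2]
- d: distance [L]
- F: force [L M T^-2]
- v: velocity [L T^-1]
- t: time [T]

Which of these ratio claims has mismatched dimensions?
(B) F/v does not give momentum

(A) W/d: [L M T^-2] = force [L M T^-2] ✓
(B) F/v: [M T^-1] ≠ momentum [L M T^-1] ✗
(C) v/t: [L T^-2] = acceleration [L T^-2] ✓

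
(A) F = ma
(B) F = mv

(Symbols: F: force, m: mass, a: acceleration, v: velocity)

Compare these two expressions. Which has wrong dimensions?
(B)

(A) F = ma: LHS [L M T^-2], RHS [L M T^-2] ✓
(B) F = mv: LHS [L M T^-2], RHS [L M T^-1] ✗

Expression (B) F = mv is dimensionally incorrect.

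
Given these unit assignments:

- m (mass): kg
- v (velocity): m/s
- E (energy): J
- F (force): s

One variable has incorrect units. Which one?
F

The variable F (force) should have units N, not s.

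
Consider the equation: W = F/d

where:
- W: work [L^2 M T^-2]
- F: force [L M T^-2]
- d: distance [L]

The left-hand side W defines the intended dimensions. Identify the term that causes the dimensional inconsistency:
The right-hand side term F/d

W has dimensions [L^2 M T^-2], but F/d has dimensions [M T^-2], so the term F/d is dimensionally wrong for W.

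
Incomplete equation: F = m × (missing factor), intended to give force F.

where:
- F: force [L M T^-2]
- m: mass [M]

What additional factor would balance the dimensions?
a (acceleration), dimensions [L T^-2]

F has dimensions [L M T^-2] and m has dimensions [M].
The missing factor must have dimensions [L M T^-2] / [M] = [L T^-2], i.e. acceleration (a).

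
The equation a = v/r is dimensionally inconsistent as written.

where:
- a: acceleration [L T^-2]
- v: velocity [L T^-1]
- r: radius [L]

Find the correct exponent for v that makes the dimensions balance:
The exponent of v should be 2: a = v^2/r

The LHS a has dimensions [L T^-2]; v has dimensions [L T^-1].
As written, the RHS v/r (exponent 1 on v) has dimensions [T^-1], which does not match.
With exponent 2, the RHS v^2/r has dimensions [L T^-2], matching the LHS.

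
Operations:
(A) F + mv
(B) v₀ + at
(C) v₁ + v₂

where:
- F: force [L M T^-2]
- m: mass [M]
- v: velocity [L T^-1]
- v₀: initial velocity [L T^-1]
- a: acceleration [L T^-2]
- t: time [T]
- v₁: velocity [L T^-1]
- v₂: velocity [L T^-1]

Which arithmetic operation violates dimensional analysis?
(A) F + mv

(A) F + mv: F [L M T^-2] and mv [L M T^-1] — different dimensions cannot be added/subtracted ✗
(B) v₀ + at: v₀ [L T^-1] and at [L T^-1] — same dimensions ✓
(C) v₁ + v₂: v₁ [L T^-1] and v₂ [L T^-1] — same dimensions ✓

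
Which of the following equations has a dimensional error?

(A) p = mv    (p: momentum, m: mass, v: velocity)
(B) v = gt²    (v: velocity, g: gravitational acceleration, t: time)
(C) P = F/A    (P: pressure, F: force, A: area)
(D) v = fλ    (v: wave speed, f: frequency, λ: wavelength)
(B) v = gt²

The equation (B) v = gt² is dimensionally incorrect.

LHS (v): [L T^-1]
RHS (gt²): [L] ✗

The dimensions do not match. The other three equations balance.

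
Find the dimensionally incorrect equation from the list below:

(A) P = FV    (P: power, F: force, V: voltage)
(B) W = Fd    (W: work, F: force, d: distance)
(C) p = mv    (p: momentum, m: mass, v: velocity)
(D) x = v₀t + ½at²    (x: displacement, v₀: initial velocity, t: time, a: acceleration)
(A) P = FV

The equation (A) P = FV is dimensionally incorrect.

LHS (P): [L^2 M T^-3]
RHS (FV): [I^-1 L^3 M^2 T^-5] ✗

The dimensions do not match. The other three equations balance.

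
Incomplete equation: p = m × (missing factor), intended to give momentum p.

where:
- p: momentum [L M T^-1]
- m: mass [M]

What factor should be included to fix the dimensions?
v (velocity), dimensions [L T^-1]

p has dimensions [L M T^-1] and m has dimensions [M].
The missing factor must have dimensions [L M T^-1] / [M] = [L T^-1], i.e. velocity (v).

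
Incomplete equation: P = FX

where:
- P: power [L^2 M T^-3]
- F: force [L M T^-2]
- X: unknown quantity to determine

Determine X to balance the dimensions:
X = v (velocity), dimensions [L T^-1]

P has dimensions [L^2 M T^-3]; the rest of the RHS (F) has dimensions [L M T^-2].
So X must have dimensions [L T^-1] — X = v (velocity).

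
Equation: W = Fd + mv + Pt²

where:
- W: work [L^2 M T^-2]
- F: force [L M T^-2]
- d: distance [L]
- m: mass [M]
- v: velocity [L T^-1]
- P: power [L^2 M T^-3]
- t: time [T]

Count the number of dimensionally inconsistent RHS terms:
2

LHS W: [L^2 M T^-2]
- Fd: [L^2 M T^-2] ✓
- mv: [L M T^-1] ✗
- Pt²: [L^2 M T^-1] ✗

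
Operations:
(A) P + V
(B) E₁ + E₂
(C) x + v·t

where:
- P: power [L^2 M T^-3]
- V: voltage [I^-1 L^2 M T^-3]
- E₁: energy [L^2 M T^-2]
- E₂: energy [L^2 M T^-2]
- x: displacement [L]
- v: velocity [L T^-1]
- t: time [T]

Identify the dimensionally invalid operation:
(A) P + V

(A) P + V: P [L^2 M T^-3] and V [I^-1 L^2 M T^-3] — different dimensions cannot be added/subtracted ✗
(B) E₁ + E₂: E₁ [L^2 M T^-2] and E₂ [L^2 M T^-2] — same dimensions ✓
(C) x + v·t: x [L] and v·t [L] — same dimensions ✓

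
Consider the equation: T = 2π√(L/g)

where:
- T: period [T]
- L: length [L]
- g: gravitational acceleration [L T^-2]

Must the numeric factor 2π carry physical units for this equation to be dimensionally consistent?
No

T has dimensions [T] and √(L/g) already has dimensions [T], so the equation balances without 2π contributing any dimensions. 2π is a pure (dimensionless) number; changing or removing it would not affect dimensional consistency.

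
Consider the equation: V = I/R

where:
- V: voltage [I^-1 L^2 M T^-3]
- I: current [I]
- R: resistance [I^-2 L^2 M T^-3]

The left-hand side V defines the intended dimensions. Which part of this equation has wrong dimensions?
The right-hand side term I/R

V has dimensions [I^-1 L^2 M T^-3], but I/R has dimensions [I^3 L^-2 M^-1 T^3], so the term I/R is dimensionally wrong for V.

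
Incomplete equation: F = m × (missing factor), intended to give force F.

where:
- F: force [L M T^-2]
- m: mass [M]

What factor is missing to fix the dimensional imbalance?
a (acceleration), dimensions [L T^-2]

F has dimensions [L M T^-2] and m has dimensions [M].
The missing factor must have dimensions [L M T^-2] / [M] = [L T^-2], i.e. acceleration (a).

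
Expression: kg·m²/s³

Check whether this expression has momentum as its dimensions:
No

The expression kg·m²/s³ has dimensions [L^2 M T^-3], but momentum has dimensions [L M T^-1].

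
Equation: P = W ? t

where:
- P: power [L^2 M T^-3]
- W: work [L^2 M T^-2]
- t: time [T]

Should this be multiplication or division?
division (÷): P = W ÷ t

P [L^2 M T^-3]; W [L^2 M T^-2]; t [T].
W × t → [L^2 M T^-1] ✗
W ÷ t → [L^2 M T^-3] ✓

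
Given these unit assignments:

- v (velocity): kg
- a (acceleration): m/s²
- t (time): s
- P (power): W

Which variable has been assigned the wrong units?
v

The variable v (velocity) should have units m/s, not kg.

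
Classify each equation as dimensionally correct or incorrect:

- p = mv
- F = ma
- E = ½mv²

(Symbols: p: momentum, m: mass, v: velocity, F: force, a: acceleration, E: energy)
Dimensionally correct: p = mv, F = ma, E = ½mv²
Dimensionally incorrect: none
Ordered (correct first, then incorrect): p = mv, F = ma, E = ½mv²

- p = mv: LHS [L M T^-1], RHS [L M T^-1] → correct ✓
- F = ma: LHS [L M T^-2], RHS [L M T^-2] → correct ✓
- E = ½mv²: LHS [L^2 M T^-2], RHS [L^2 M T^-2] → correct ✓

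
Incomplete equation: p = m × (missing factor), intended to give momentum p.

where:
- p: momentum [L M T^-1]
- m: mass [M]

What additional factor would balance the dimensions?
v (velocity), dimensions [L T^-1]

p has dimensions [L M T^-1] and m has dimensions [M].
The missing factor must have dimensions [L M T^-1] / [M] = [L T^-1], i.e. velocity (v).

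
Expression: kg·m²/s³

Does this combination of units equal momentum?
No

The expression kg·m²/s³ has dimensions [L^2 M T^-3], but momentum has dimensions [L M T^-1].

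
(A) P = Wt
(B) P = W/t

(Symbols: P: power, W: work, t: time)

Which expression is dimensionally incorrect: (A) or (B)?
(A)

(A) P = Wt: LHS [L^2 M T^-3], RHS [L^2 M T^-1] ✗
(B) P = W/t: LHS [L^2 M T^-3], RHS [L^2 M T^-3] ✓

Expression (A) P = Wt is dimensionally incorrect.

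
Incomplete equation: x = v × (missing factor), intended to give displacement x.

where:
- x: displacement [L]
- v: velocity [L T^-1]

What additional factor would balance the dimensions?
t (time), dimensions [T]

x has dimensions [L] and v has dimensions [L T^-1].
The missing factor must have dimensions [L] / [L T^-1] = [T], i.e. time (t).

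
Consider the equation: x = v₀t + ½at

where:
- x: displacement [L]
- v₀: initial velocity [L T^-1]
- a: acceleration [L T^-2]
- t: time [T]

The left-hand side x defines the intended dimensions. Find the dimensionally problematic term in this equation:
The term ½at

Checking each RHS term against the LHS:
- v₀t: [L] — matches x [L] ✓
- ½at: [L T^-1] — does NOT match x [L] ✗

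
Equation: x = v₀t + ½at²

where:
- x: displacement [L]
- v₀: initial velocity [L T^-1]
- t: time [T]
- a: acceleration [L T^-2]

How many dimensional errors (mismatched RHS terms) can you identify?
0

LHS x: [L]
- v₀t: [L] ✓
- ½at²: [L] ✓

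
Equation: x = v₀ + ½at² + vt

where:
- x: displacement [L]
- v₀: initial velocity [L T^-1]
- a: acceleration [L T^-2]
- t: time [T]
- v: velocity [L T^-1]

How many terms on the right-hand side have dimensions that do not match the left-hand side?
1

LHS x: [L]
- v₀: [L T^-1] ✗
- ½at²: [L] ✓
- vt: [L] ✓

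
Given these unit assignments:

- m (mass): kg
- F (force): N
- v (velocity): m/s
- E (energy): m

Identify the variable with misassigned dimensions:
E

The variable E (energy) should have units J, not m.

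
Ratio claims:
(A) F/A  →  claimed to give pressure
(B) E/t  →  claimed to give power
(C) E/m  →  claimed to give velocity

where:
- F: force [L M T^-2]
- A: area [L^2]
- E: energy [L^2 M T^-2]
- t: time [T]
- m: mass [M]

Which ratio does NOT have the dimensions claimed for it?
(C) E/m does not give velocity

(A) F/A: [L^-1 M T^-2] = pressure [L^-1 M T^-2] ✓
(B) E/t: [L^2 M T^-3] = power [L^2 M T^-3] ✓
(C) E/m: [L^2 T^-2] ≠ velocity [L T^-1] ✗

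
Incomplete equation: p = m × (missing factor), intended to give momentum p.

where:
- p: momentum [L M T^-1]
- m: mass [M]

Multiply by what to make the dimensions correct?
v (velocity), dimensions [L T^-1]

p has dimensions [L M T^-1] and m has dimensions [M].
The missing factor must have dimensions [L M T^-1] / [M] = [L T^-1], i.e. velocity (v).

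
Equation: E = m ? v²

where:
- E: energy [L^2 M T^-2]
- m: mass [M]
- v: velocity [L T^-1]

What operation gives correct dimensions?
multiplication (×): E = m × v²

E [L^2 M T^-2]; m [M]; v² [L^2 T^-2].
m × v² → [L^2 M T^-2] ✓
m ÷ v² → [L^-2 M T^2] ✗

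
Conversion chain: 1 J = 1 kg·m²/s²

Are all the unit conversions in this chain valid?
The chain is correct (no errors).

Correct: Joule is defined as kg·m²/s²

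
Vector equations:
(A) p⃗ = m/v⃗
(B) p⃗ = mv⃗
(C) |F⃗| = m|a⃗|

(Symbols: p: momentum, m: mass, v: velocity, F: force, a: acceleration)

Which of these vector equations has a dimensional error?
(A) p⃗ = m/v⃗

(A) p⃗ = m/v⃗: LHS [L M T^-1], RHS [L^-1 M T] ✗ — momentum is mass times velocity; should be mv⃗ (and division by a vector is undefined)
(B) p⃗ = mv⃗: LHS [L M T^-1], RHS [L M T^-1] ✓ — mass (scalar) times velocity (vector)
(C) |F⃗| = m|a⃗|: LHS [L M T^-2], RHS [L M T^-2] ✓ — magnitudes of vectors are scalars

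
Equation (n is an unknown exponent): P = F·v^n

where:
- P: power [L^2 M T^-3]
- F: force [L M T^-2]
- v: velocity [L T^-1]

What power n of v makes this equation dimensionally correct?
n = 1

P has dimensions [L^2 M T^-3]; v has dimensions [L T^-1].
The rest of the RHS has dimensions [L M T^-2], so v^n must supply [L T^-1].
With n = 1: F·v^1 has dimensions [L^2 M T^-3], matching the LHS ✓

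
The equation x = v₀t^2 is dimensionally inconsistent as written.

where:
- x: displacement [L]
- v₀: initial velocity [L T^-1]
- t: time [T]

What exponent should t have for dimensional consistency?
The exponent of t should be 1: x = v₀t

The LHS x has dimensions [L]; t has dimensions [T].
As written, the RHS v₀t^2 (exponent 2 on t) has dimensions [L T], which does not match.
With exponent 1, the RHS v₀t has dimensions [L], matching the LHS.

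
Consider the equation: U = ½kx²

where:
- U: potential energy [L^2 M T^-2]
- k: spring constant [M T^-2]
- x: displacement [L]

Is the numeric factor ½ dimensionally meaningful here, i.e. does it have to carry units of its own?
No

U has dimensions [L^2 M T^-2] and kx² already has dimensions [L^2 M T^-2], so the equation balances without ½ contributing any dimensions. ½ is a pure (dimensionless) number; changing or removing it would not affect dimensional consistency.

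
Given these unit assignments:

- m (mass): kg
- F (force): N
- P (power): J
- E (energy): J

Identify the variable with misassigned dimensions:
P

The variable P (power) should have units W, not J.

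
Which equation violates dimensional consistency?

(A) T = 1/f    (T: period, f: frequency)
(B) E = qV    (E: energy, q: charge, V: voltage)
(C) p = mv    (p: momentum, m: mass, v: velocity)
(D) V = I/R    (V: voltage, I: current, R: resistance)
(D) V = I/R

The equation (D) V = I/R is dimensionally incorrect.

LHS (V): [I^-1 L^2 M T^-3]
RHS (I/R): [I^3 L^-2 M^-1 T^3] ✗

The dimensions do not match. The other three equations balance.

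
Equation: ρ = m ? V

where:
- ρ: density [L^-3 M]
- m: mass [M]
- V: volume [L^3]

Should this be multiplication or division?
division (÷): ρ = m ÷ V

ρ [L^-3 M]; m [M]; V [L^3].
m × V → [L^3 M] ✗
m ÷ V → [L^-3 M] ✓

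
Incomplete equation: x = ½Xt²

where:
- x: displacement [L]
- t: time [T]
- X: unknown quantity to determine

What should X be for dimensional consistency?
X = a (acceleration), dimensions [L T^-2]

x has dimensions [L]; the rest of the RHS (½ t²) has dimensions [T^2].
So X must have dimensions [L T^-2] — X = a (acceleration).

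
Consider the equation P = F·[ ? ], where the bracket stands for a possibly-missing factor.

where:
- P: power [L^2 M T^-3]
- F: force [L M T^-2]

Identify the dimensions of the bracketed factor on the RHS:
[L T^-1] — velocity (e.g. v)

P has dimensions [L^2 M T^-3]; F has dimensions [L M T^-2].
The bracketed factor must supply [L^2 M T^-3] / [L M T^-2] = [L T^-1].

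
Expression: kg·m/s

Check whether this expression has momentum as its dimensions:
Yes

The expression kg·m/s has dimensions [L M T^-1], which is exactly momentum [L M T^-1].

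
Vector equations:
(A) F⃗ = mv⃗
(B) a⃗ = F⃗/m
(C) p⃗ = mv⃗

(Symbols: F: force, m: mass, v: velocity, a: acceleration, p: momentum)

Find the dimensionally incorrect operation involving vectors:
(A) F⃗ = mv⃗

(A) F⃗ = mv⃗: LHS [L M T^-2], RHS [L M T^-1] ✗ — mass times velocity is momentum, not force; should be ma⃗
(B) a⃗ = F⃗/m: LHS [L T^-2], RHS [L T^-2] ✓ — force (vector) divided by mass (scalar)
(C) p⃗ = mv⃗: LHS [L M T^-1], RHS [L M T^-1] ✓ — mass (scalar) times velocity (vector)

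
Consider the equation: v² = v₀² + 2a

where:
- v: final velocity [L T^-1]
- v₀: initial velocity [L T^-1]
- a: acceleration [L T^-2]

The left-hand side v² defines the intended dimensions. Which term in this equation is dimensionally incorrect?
The term 2a

Checking each RHS term against the LHS:
- v₀²: [L^2 T^-2] — matches v² [L^2 T^-2] ✓
- 2a: [L T^-2] — does NOT match v² [L^2 T^-2] ✗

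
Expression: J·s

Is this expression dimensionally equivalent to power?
No

The expression J·s has dimensions [L^2 M T^-1], but power has dimensions [L^2 M T^-3].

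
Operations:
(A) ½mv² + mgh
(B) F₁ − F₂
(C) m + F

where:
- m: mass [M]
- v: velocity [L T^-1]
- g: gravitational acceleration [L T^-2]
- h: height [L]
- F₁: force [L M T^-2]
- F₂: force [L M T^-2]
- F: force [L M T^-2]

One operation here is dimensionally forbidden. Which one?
(C) m + F

(A) ½mv² + mgh: ½mv² [L^2 M T^-2] and mgh [L^2 M T^-2] — same dimensions ✓
(B) F₁ − F₂: F₁ [L M T^-2] and F₂ [L M T^-2] — same dimensions ✓
(C) m + F: m [M] and F [L M T^-2] — different dimensions cannot be added/subtracted ✗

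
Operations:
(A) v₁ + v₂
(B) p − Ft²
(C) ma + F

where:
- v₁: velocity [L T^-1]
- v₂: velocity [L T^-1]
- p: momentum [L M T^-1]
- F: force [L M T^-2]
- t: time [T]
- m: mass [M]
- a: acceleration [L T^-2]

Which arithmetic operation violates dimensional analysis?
(B) p − Ft²

(A) v₁ + v₂: v₁ [L T^-1] and v₂ [L T^-1] — same dimensions ✓
(B) p − Ft²: p [L M T^-1] and Ft² [L M] — different dimensions cannot be added/subtracted ✗
(C) ma + F: ma [L M T^-2] and F [L M T^-2] — same dimensions ✓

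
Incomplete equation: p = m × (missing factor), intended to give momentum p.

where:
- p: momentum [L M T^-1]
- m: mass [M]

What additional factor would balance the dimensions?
v (velocity), dimensions [L T^-1]

p has dimensions [L M T^-1] and m has dimensions [M].
The missing factor must have dimensions [L M T^-1] / [M] = [L T^-1], i.e. velocity (v).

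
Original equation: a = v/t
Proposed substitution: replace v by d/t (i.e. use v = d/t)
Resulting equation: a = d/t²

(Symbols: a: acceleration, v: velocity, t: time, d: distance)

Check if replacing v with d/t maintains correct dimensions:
Yes

[v] = [L T^-1] and [d/t] = [L T^-1]. These match, so the substitution replaces a quantity by one of the same dimensions and the result a = d/t² has LHS [L T^-2] vs RHS [L T^-2] — still consistent.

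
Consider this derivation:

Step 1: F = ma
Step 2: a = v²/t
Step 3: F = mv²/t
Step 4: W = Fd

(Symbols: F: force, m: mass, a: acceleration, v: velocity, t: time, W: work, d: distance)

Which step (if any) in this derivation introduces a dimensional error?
Step 2

Step 1: F = ma → LHS [L M T^-2], RHS [L M T^-2] ✓
Step 2: a = v²/t → LHS [L T^-2], RHS [L^2 T^-3] ✗

The first dimensional inconsistency appears in step 2: a = v²/t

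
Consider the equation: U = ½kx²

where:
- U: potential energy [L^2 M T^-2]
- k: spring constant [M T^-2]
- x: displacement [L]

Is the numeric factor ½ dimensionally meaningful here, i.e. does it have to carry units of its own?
No

U has dimensions [L^2 M T^-2] and kx² already has dimensions [L^2 M T^-2], so the equation balances without ½ contributing any dimensions. ½ is a pure (dimensionless) number; changing or removing it would not affect dimensional consistency.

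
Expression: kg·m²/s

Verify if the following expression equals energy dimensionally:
No

The expression kg·m²/s has dimensions [L^2 M T^-1], but energy has dimensions [L^2 M T^-2].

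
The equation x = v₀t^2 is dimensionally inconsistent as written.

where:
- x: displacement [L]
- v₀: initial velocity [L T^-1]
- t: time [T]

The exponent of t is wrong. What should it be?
The exponent of t should be 1: x = v₀t

The LHS x has dimensions [L]; t has dimensions [T].
As written, the RHS v₀t^2 (exponent 2 on t) has dimensions [L T], which does not match.
With exponent 1, the RHS v₀t has dimensions [L], matching the LHS.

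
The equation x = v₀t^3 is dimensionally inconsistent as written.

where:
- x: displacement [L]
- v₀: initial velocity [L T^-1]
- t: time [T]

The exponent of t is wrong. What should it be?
The exponent of t should be 1: x = v₀t

The LHS x has dimensions [L]; t has dimensions [T].
As written, the RHS v₀t^3 (exponent 3 on t) has dimensions [L T^2], which does not match.
With exponent 1, the RHS v₀t has dimensions [L], matching the LHS.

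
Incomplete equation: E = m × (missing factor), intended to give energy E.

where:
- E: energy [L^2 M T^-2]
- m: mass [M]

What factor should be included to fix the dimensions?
v² (velocity squared), dimensions [L^2 T^-2]

E has dimensions [L^2 M T^-2] and m has dimensions [M].
The missing factor must have dimensions [L^2 M T^-2] / [M] = [L^2 T^-2], i.e. velocity squared (v²).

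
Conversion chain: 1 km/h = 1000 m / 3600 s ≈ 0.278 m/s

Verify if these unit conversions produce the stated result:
The chain is correct (no errors).

Correct: 1 km = 1000 m, 1 h = 3600 s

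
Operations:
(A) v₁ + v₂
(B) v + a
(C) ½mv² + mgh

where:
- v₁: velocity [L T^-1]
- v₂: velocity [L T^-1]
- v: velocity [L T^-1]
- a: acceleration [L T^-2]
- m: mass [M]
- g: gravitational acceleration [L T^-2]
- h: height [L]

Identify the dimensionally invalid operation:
(B) v + a

(A) v₁ + v₂: v₁ [L T^-1] and v₂ [L T^-1] — same dimensions ✓
(B) v + a: v [L T^-1] and a [L T^-2] — different dimensions cannot be added/subtracted ✗
(C) ½mv² + mgh: ½mv² [L^2 M T^-2] and mgh [L^2 M T^-2] — same dimensions ✓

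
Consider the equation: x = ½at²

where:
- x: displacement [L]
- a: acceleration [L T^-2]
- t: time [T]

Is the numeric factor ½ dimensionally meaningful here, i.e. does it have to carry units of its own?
No

x has dimensions [L] and at² already has dimensions [L], so the equation balances without ½ contributing any dimensions. ½ is a pure (dimensionless) number; changing or removing it would not affect dimensional consistency.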